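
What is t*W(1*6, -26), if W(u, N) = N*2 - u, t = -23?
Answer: 1334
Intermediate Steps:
W(u, N) = -u + 2*N (W(u, N) = 2*N - u = -u + 2*N)
t*W(1*6, -26) = -23*(-6 + 2*(-26)) = -23*(-1*6 - 52) = -23*(-6 - 52) = -23*(-58) = 1334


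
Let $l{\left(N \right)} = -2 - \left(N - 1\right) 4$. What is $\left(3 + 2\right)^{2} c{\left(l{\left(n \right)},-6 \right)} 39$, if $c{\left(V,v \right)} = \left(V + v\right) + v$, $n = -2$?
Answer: $-1950$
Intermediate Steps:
$l{\left(N \right)} = 2 - 4 N$ ($l{\left(N \right)} = -2 - \left(-1 + N\right) 4 = -2 - \left(-4 + 4 N\right) = 2 - 4 N$)
$c{\left(V,v \right)} = V + 2 v$
$\left(3 + 2\right)^{2} c{\left(l{\left(n \right)},-6 \right)} 39 = \left(3 + 2\right)^{2} \left(\left(2 - -8\right) + 2 \left(-6\right)\right) 39 = 5^{2} \left(\left(2 + 8\right) - 12\right) 39 = 25 \left(10 - 12\right) 39 = 25 \left(-2\right) 39 = \left(-50\right) 39 = -1950$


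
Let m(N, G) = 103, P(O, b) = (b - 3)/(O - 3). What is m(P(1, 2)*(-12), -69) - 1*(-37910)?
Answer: 38013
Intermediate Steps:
P(O, b) = (-3 + b)/(-3 + O)
m(P(1, 2)*(-12), -69) - 1*(-37910) = 103 - 1*(-37910) = 103 + 37910 = 38013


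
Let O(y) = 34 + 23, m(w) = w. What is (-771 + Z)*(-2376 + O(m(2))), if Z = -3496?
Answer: 9895173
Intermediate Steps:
O(y) = 57
(-771 + Z)*(-2376 + O(m(2))) = (-771 - 3496)*(-2376 + 57) = -4267*(-2319) = 9895173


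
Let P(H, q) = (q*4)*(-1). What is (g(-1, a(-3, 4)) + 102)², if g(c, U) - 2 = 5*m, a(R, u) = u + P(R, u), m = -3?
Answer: 7921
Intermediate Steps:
P(H, q) = -4*q (P(H, q) = (4*q)*(-1) = -4*q)
a(R, u) = -3*u (a(R, u) = u - 4*u = -3*u)
g(c, U) = -13 (g(c, U) = 2 + 5*(-3) = 2 - 15 = -13)
(g(-1, a(-3, 4)) + 102)² = (-13 + 102)² = 89² = 7921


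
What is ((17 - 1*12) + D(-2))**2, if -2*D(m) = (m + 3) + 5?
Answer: 4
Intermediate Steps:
D(m) = -4 - m/2 (D(m) = -((m + 3) + 5)/2 = -((3 + m) + 5)/2 = -(8 + m)/2 = -4 - m/2)
((17 - 1*12) + D(-2))**2 = ((17 - 1*12) + (-4 - 1/2*(-2)))**2 = ((17 - 12) + (-4 + 1))**2 = (5 - 3)**2 = 2**2 = 4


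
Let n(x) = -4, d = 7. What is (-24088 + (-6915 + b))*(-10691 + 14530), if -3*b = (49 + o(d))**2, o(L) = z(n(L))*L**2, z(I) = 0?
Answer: -366278990/3 ≈ -1.2209e+8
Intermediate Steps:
o(L) = 0 (o(L) = 0*L**2 = 0)
b = -2401/3 (b = -(49 + 0)**2/3 = -1/3*49**2 = -1/3*2401 = -2401/3 ≈ -800.33)
(-24088 + (-6915 + b))*(-10691 + 14530) = (-24088 + (-6915 - 2401/3))*(-10691 + 14530) = (-24088 - 23146/3)*3839 = -95410/3*3839 = -366278990/3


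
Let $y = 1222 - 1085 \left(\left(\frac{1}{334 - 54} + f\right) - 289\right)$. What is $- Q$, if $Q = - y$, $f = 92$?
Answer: $\frac{1719705}{8} \approx 2.1496 \cdot 10^{5}$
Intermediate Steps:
$y = \frac{1719705}{8}$ ($y = 1222 - 1085 \left(\left(\frac{1}{334 - 54} + 92\right) - 289\right) = 1222 - 1085 \left(\left(\frac{1}{280} + 92\right) - 289\right) = 1222 - 1085 \left(\frac{25761}{280} - 289\right) = 1222 - - \frac{1709929}{8} = 1222 + \frac{1709929}{8} = \frac{1719705}{8} \approx 2.1496 \cdot 10^{5}$)
$Q = - \frac{1719705}{8}$ ($Q = \left(-1\right) \frac{1719705}{8} = - \frac{1719705}{8} \approx -2.1496 \cdot 10^{5}$)
$- Q = \left(-1\right) \left(- \frac{1719705}{8}\right) = \frac{1719705}{8}$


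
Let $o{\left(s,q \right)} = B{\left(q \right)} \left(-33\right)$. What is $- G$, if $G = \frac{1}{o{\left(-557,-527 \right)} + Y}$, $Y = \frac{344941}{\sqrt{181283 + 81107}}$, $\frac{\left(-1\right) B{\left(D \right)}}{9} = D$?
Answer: $\frac{41069020410}{6427963021259309} + \frac{344941 \sqrt{262390}}{6427963021259309} \approx 6.4166 \cdot 10^{-6}$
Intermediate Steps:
$B{\left(D \right)} = - 9 D$
$o{\left(s,q \right)} = 297 q$ ($o{\left(s,q \right)} = - 9 q \left(-33\right) = 297 q$)
$Y = \frac{344941 \sqrt{262390}}{262390}$ ($Y = \frac{344941}{\sqrt{262390}} = 344941 \frac{\sqrt{262390}}{262390} = \frac{344941 \sqrt{262390}}{262390} \approx 673.4$)
$G = \frac{1}{-156519 + \frac{344941 \sqrt{262390}}{262390}}$ ($G = \frac{1}{297 \left(-527\right) + \frac{344941 \sqrt{262390}}{262390}} = \frac{1}{-156519 + \frac{344941 \sqrt{262390}}{262390}} \approx -6.4166 \cdot 10^{-6}$)
$- G = - (- \frac{41069020410}{6427963021259309} - \frac{344941 \sqrt{262390}}{6427963021259309}) = \frac{41069020410}{6427963021259309} + \frac{344941 \sqrt{262390}}{6427963021259309}$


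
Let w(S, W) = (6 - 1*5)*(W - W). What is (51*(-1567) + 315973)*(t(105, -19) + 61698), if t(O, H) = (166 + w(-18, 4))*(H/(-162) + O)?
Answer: 1513342032920/81 ≈ 1.8683e+10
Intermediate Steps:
w(S, W) = 0 (w(S, W) = (6 - 5)*0 = 1*0 = 0)
t(O, H) = 166*O - 83*H/81 (t(O, H) = (166 + 0)*(H/(-162) + O) = 166*(H*(-1/162) + O) = 166*(-H/162 + O) = 166*(O - H/162) = 166*O - 83*H/81)
(51*(-1567) + 315973)*(t(105, -19) + 61698) = (51*(-1567) + 315973)*((166*105 - 83/81*(-19)) + 61698) = (-79917 + 315973)*((17430 + 1577/81) + 61698) = 236056*(1413407/81 + 61698) = 236056*(6410945/81) = 1513342032920/81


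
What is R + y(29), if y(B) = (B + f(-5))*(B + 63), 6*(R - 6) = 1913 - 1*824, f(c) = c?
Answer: 4791/2 ≈ 2395.5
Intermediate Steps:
R = 375/2 (R = 6 + (1913 - 1*824)/6 = 6 + (1913 - 824)/6 = 6 + (1/6)*1089 = 6 + 363/2 = 375/2 ≈ 187.50)
y(B) = (-5 + B)*(63 + B) (y(B) = (B - 5)*(B + 63) = (-5 + B)*(63 + B))
R + y(29) = 375/2 + (-315 + 29**2 + 58*29) = 375/2 + (-315 + 841 + 1682) = 375/2 + 2208 = 4791/2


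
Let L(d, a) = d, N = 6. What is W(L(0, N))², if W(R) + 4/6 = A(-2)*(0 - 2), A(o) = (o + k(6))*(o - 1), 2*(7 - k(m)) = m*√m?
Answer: 25240/9 - 1056*√6 ≈ 217.78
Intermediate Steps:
k(m) = 7 - m^(3/2)/2 (k(m) = 7 - m*√m/2 = 7 - m^(3/2)/2)
A(o) = (-1 + o)*(7 + o - 3*√6) (A(o) = (o + (7 - 3*√6))*(o - 1) = (o + (7 - 3*√6))*(-1 + o) = (7 + o - 3*√6)*(-1 + o) = (-1 + o)*(7 + o - 3*√6))
W(R) = 88/3 - 18*√6 (W(R) = -⅔ + (-7 + (-2)² - 1*(-2) + 3*√6 - 2*(7 - 3*√6))*(0 - 2) = -⅔ + (-7 + 4 + 2 + 3*√6 + (-14 + 6*√6))*(-2) = -⅔ + (-15 + 9*√6)*(-2) = -⅔ + (30 - 18*√6) = 88/3 - 18*√6)
W(L(0, N))² = (88/3 - 18*√6)²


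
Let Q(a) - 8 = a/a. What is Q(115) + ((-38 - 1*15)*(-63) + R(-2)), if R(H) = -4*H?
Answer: 3356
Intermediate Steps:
Q(a) = 9 (Q(a) = 8 + a/a = 8 + 1 = 9)
Q(115) + ((-38 - 1*15)*(-63) + R(-2)) = 9 + ((-38 - 1*15)*(-63) - 4*(-2)) = 9 + ((-38 - 15)*(-63) + 8) = 9 + (-53*(-63) + 8) = 9 + (3339 + 8) = 9 + 3347 = 3356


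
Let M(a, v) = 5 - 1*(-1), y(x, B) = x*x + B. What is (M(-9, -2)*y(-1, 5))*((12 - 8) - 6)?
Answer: -72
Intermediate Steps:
y(x, B) = B + x² (y(x, B) = x² + B = B + x²)
M(a, v) = 6 (M(a, v) = 5 + 1 = 6)
(M(-9, -2)*y(-1, 5))*((12 - 8) - 6) = (6*(5 + (-1)²))*((12 - 8) - 6) = (6*(5 + 1))*(4 - 6) = (6*6)*(-2) = 36*(-2) = -72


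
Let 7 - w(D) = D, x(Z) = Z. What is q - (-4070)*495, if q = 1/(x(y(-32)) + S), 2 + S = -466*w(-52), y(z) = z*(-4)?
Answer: 55136941199/27368 ≈ 2.0147e+6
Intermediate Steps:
y(z) = -4*z
w(D) = 7 - D
S = -27496 (S = -2 - 466*(7 - 1*(-52)) = -2 - 466*(7 + 52) = -2 - 466*59 = -2 - 27494 = -27496)
q = -1/27368 (q = 1/(-4*(-32) - 27496) = 1/(128 - 27496) = 1/(-27368) = -1/27368 ≈ -3.6539e-5)
q - (-4070)*495 = -1/27368 - (-4070)*495 = -1/27368 - 1*(-2014650) = -1/27368 + 2014650 = 55136941199/27368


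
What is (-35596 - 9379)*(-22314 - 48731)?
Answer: 3195248875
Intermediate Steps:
(-35596 - 9379)*(-22314 - 48731) = -44975*(-71045) = 3195248875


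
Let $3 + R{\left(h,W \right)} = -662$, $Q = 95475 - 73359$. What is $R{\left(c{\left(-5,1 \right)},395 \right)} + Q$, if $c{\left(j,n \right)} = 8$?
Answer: $21451$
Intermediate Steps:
$Q = 22116$
$R{\left(h,W \right)} = -665$ ($R{\left(h,W \right)} = -3 - 662 = -665$)
$R{\left(c{\left(-5,1 \right)},395 \right)} + Q = -665 + 22116 = 21451$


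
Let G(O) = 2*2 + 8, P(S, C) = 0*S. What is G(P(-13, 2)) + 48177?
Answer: 48189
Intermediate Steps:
P(S, C) = 0
G(O) = 12 (G(O) = 4 + 8 = 12)
G(P(-13, 2)) + 48177 = 12 + 48177 = 48189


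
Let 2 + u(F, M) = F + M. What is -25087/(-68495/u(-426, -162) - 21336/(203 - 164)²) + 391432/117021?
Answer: -173241383730638/714550938717 ≈ -242.45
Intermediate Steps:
u(F, M) = -2 + F + M (u(F, M) = -2 + (F + M) = -2 + F + M)
-25087/(-68495/u(-426, -162) - 21336/(203 - 164)²) + 391432/117021 = -25087/(-68495/(-2 - 426 - 162) - 21336/(203 - 164)²) + 391432/117021 = -25087/(-68495/(-590) - 21336/(39²)) + 391432*(1/117021) = -25087/(-68495*(-1/590) - 21336/1521) + 391432/117021 = -25087/(13699/118 - 21336*1/1521) + 391432/117021 = -25087/(13699/118 - 7112/507) + 391432/117021 = -25087/6106177/59826 + 391432/117021 = -25087*59826/6106177 + 391432/117021 = -1500854862/6106177 + 391432/117021 = -173241383730638/714550938717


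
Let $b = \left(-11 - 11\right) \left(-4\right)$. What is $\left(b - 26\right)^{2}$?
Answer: $3844$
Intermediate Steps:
$b = 88$ ($b = \left(-22\right) \left(-4\right) = 88$)
$\left(b - 26\right)^{2} = \left(88 - 26\right)^{2} = 62^{2} = 3844$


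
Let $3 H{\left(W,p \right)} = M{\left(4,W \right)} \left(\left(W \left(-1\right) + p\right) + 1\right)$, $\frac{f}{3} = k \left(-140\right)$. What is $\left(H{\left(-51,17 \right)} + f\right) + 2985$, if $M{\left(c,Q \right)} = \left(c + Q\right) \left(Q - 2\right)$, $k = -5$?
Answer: $62378$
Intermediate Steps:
$M{\left(c,Q \right)} = \left(-2 + Q\right) \left(Q + c\right)$ ($M{\left(c,Q \right)} = \left(Q + c\right) \left(-2 + Q\right) = \left(-2 + Q\right) \left(Q + c\right)$)
$f = 2100$ ($f = 3 \left(\left(-5\right) \left(-140\right)\right) = 3 \cdot 700 = 2100$)
$H{\left(W,p \right)} = \frac{\left(1 + p - W\right) \left(-8 + W^{2} + 2 W\right)}{3}$ ($H{\left(W,p \right)} = \frac{\left(W^{2} - 2 W - 8 + W 4\right) \left(\left(W \left(-1\right) + p\right) + 1\right)}{3} = \frac{\left(W^{2} - 2 W - 8 + 4 W\right) \left(\left(- W + p\right) + 1\right)}{3} = \frac{\left(-8 + W^{2} + 2 W\right) \left(\left(p - W\right) + 1\right)}{3} = \frac{\left(-8 + W^{2} + 2 W\right) \left(1 + p - W\right)}{3} = \frac{\left(1 + p - W\right) \left(-8 + W^{2} + 2 W\right)}{3}$)
$\left(H{\left(-51,17 \right)} + f\right) + 2985 = \left(\frac{\left(1 + 17 - -51\right) \left(-8 + \left(-51\right)^{2} + 2 \left(-51\right)\right)}{3} + 2100\right) + 2985 = \left(\frac{\left(1 + 17 + 51\right) \left(-8 + 2601 - 102\right)}{3} + 2100\right) + 2985 = \left(\frac{1}{3} \cdot 69 \cdot 2491 + 2100\right) + 2985 = \left(57293 + 2100\right) + 2985 = 59393 + 2985 = 62378$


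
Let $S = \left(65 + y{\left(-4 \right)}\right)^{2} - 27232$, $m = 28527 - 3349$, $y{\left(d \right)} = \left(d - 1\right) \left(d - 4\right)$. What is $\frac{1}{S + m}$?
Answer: $\frac{1}{8971} \approx 0.00011147$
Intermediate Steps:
$y{\left(d \right)} = \left(-1 + d\right) \left(-4 + d\right)$
$m = 25178$ ($m = 28527 - 3349 = 25178$)
$S = -16207$ ($S = \left(65 + \left(4 + \left(-4\right)^{2} - -20\right)\right)^{2} - 27232 = \left(65 + \left(4 + 16 + 20\right)\right)^{2} - 27232 = \left(65 + 40\right)^{2} - 27232 = 105^{2} - 27232 = 11025 - 27232 = -16207$)
$\frac{1}{S + m} = \frac{1}{-16207 + 25178} = \frac{1}{8971}$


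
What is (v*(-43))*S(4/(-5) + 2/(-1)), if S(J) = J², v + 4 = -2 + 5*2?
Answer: -33712/25 ≈ -1348.5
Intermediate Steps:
v = 4 (v = -4 + (-2 + 5*2) = -4 + (-2 + 10) = -4 + 8 = 4)
(v*(-43))*S(4/(-5) + 2/(-1)) = (4*(-43))*(4/(-5) + 2/(-1))² = -172*(4*(-⅕) + 2*(-1))² = -172*(-⅘ - 2)² = -172*(-14/5)² = -172*196/25 = -33712/25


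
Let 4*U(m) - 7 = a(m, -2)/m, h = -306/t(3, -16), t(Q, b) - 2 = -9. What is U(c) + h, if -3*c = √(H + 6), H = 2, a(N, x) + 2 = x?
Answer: 1273/28 + 3*√2/4 ≈ 46.525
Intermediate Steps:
a(N, x) = -2 + x
t(Q, b) = -7 (t(Q, b) = 2 - 9 = -7)
c = -2*√2/3 (c = -√(2 + 6)/3 = -2*√2/3 ≈ -0.94281)
h = 306/7 (h = -306/(-7) = -306*(-⅐) = 306/7 ≈ 43.714)
U(m) = 7/4 - 1/m (U(m) = 7/4 + ((-2 - 2)/m)/4 = 7/4 + (-4/m)/4 = 7/4 - 1/m)
U(c) + h = (7/4 - 1/((-2*√2/3))) + 306/7 = (7/4 - (-3)*√2/4) + 306/7 = (7/4 + 3*√2/4) + 306/7 = 1273/28 + 3*√2/4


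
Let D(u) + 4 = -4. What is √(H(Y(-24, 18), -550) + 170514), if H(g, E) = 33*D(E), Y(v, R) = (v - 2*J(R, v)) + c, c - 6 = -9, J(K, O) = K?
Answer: 5*√6810 ≈ 412.61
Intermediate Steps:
c = -3 (c = 6 - 9 = -3)
D(u) = -8 (D(u) = -4 - 4 = -8)
Y(v, R) = -3 + v - 2*R (Y(v, R) = (v - 2*R) - 3 = -3 + v - 2*R)
H(g, E) = -264 (H(g, E) = 33*(-8) = -264)
√(H(Y(-24, 18), -550) + 170514) = √(-264 + 170514) = √170250 = 5*√6810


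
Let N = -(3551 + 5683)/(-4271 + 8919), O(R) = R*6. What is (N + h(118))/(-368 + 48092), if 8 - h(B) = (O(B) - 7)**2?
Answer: -1142001949/110910576 ≈ -10.297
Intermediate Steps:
O(R) = 6*R
h(B) = 8 - (-7 + 6*B)**2 (h(B) = 8 - (6*B - 7)**2 = 8 - (-7 + 6*B)**2)
N = -4617/2324 (N = -9234/4648 = -1*4617/2324 = -4617/2324 ≈ -1.9867)
(N + h(118))/(-368 + 48092) = (-4617/2324 + (8 - (-7 + 6*118)**2))/(-368 + 48092) = (-4617/2324 + (8 - (-7 + 708)**2))/47724 = (-4617/2324 + (8 - 1*701**2))*(1/47724) = (-4617/2324 + (8 - 1*491401))*(1/47724) = (-4617/2324 + (8 - 491401))*(1/47724) = (-4617/2324 - 491393)*(1/47724) = -1142001949/2324*1/47724 = -1142001949/110910576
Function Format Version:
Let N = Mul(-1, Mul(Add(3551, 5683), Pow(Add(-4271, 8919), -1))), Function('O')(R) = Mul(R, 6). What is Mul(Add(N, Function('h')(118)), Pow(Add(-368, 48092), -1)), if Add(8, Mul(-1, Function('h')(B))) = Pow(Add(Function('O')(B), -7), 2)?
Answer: Rational(-1142001949, 110910576) ≈ -10.297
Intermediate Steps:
Function('O')(R) = Mul(6, R)
Function('h')(B) = Add(8, Mul(-1, Pow(Add(-7, Mul(6, B)), 2))) (Function('h')(B) = Add(8, Mul(-1, Pow(Add(Mul(6, B), -7), 2))) = Add(8, Mul(-1, Pow(Add(-7, Mul(6, B)), 2))))
N = Rational(-4617, 2324) (N = Mul(-1, Mul(9234, Pow(4648, -1))) = Mul(-1, Mul(9234, Rational(1, 4648))) = Mul(-1, Rational(4617, 2324)) = Rational(-4617, 2324) ≈ -1.9867)
Mul(Add(N, Function('h')(118)), Pow(Add(-368, 48092), -1)) = Mul(Add(Rational(-4617, 2324), Add(8, Mul(-1, Pow(Add(-7, Mul(6, 118)), 2)))), Pow(Add(-368, 48092), -1)) = Mul(Add(Rational(-4617, 2324), Add(8, Mul(-1, Pow(Add(-7, 708), 2)))), Pow(47724, -1)) = Mul(Add(Rational(-4617, 2324), Add(8, Mul(-1, Pow(701, 2)))), Rational(1, 47724)) = Mul(Add(Rational(-4617, 2324), Add(8, Mul(-1, 491401))), Rational(1, 47724)) = Mul(Add(Rational(-4617, 2324), Add(8, -491401)), Rational(1, 47724)) = Mul(Add(Rational(-4617, 2324), -491393), Rational(1, 47724)) = Mul(Rational(-1142001949, 2324), Rational(1, 47724)) = Rational(-1142001949, 110910576)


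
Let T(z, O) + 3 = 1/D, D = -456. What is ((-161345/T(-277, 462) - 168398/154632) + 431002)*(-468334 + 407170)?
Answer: -261516603595407009/8820467 ≈ -2.9649e+10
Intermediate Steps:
T(z, O) = -1369/456 (T(z, O) = -3 + 1/(-456) = -3 - 1/456 = -1369/456)
((-161345/T(-277, 462) - 168398/154632) + 431002)*(-468334 + 407170) = ((-161345/(-1369/456) - 168398/154632) + 431002)*(-468334 + 407170) = ((-161345*(-456/1369) - 168398*1/154632) + 431002)*(-61164) = ((73573320/1369 - 84199/77316) + 431002)*(-61164) = (5688279540689/105845604 + 431002)*(-61164) = (51307946555897/105845604)*(-61164) = -261516603595407009/8820467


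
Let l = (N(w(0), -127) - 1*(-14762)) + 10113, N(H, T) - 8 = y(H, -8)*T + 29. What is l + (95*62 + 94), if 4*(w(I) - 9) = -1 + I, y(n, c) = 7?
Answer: 30007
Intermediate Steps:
w(I) = 35/4 + I/4 (w(I) = 9 + (-1 + I)/4 = 9 + (-¼ + I/4) = 35/4 + I/4)
N(H, T) = 37 + 7*T (N(H, T) = 8 + (7*T + 29) = 8 + (29 + 7*T) = 37 + 7*T)
l = 24023 (l = ((37 + 7*(-127)) - 1*(-14762)) + 10113 = ((37 - 889) + 14762) + 10113 = (-852 + 14762) + 10113 = 13910 + 10113 = 24023)
l + (95*62 + 94) = 24023 + (95*62 + 94) = 24023 + (5890 + 94) = 24023 + 5984 = 30007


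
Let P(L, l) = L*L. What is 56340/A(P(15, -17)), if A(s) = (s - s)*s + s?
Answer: 1252/5 ≈ 250.40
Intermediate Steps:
P(L, l) = L**2
A(s) = s (A(s) = 0*s + s = 0 + s = s)
56340/A(P(15, -17)) = 56340/(15**2) = 56340/225 = 56340*(1/225) = 1252/5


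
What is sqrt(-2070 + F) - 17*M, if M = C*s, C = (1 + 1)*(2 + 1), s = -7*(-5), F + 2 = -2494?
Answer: -3570 + I*sqrt(4566) ≈ -3570.0 + 67.572*I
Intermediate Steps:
F = -2496 (F = -2 - 2494 = -2496)
s = 35
C = 6 (C = 2*3 = 6)
M = 210 (M = 6*35 = 210)
sqrt(-2070 + F) - 17*M = sqrt(-2070 - 2496) - 17*210 = sqrt(-4566) - 3570 = I*sqrt(4566) - 3570 = -3570 + I*sqrt(4566)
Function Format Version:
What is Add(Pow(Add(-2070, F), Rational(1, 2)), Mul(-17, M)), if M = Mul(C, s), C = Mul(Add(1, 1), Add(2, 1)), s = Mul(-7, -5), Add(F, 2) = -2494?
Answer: Add(-3570, Mul(I, Pow(4566, Rational(1, 2)))) ≈ Add(-3570.0, Mul(67.572, I))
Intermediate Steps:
F = -2496 (F = Add(-2, -2494) = -2496)
s = 35
C = 6 (C = Mul(2, 3) = 6)
M = 210 (M = Mul(6, 35) = 210)
Add(Pow(Add(-2070, F), Rational(1, 2)), Mul(-17, M)) = Add(Pow(Add(-2070, -2496), Rational(1, 2)), Mul(-17, 210)) = Add(Pow(-4566, Rational(1, 2)), -3570) = Add(Mul(I, Pow(4566, Rational(1, 2))), -3570) = Add(-3570, Mul(I, Pow(4566, Rational(1, 2))))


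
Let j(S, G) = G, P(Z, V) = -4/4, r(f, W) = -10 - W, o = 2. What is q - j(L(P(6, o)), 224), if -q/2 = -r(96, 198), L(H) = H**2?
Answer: -640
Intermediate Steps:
P(Z, V) = -1 (P(Z, V) = -4*1/4 = -1)
q = -416 (q = -(-2)*(-10 - 1*198) = -(-2)*(-10 - 198) = -(-2)*(-208) = -2*208 = -416)
q - j(L(P(6, o)), 224) = -416 - 1*224 = -416 - 224 = -640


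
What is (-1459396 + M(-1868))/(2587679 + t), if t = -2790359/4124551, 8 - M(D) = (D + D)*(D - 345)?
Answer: -20060075503478/5336505608385 ≈ -3.7590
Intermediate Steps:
M(D) = 8 - 2*D*(-345 + D) (M(D) = 8 - (D + D)*(D - 345) = 8 - 2*D*(-345 + D))
t = -2790359/4124551 (t = -2790359*1/4124551 = -2790359/4124551 ≈ -0.67652)
(-1459396 + M(-1868))/(2587679 + t) = (-1459396 + (8 - 2*(-1868)² + 690*(-1868)))/(2587679 - 2790359/4124551) = (-1459396 + (8 - 2*3489424 - 1288920))/(10673011216770/4124551) = (-1459396 + (8 - 6978848 - 1288920))*(4124551/10673011216770) = (-1459396 - 8267760)*(4124551/10673011216770) = -9727156*4124551/10673011216770 = -20060075503478/5336505608385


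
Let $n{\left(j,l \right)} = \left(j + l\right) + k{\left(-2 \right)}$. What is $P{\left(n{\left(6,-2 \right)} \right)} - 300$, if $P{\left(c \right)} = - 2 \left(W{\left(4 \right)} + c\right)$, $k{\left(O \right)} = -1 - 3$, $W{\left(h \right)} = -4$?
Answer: $-292$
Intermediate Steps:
$k{\left(O \right)} = -4$ ($k{\left(O \right)} = -1 - 3 = -4$)
$n{\left(j,l \right)} = -4 + j + l$ ($n{\left(j,l \right)} = \left(j + l\right) - 4 = -4 + j + l$)
$P{\left(c \right)} = 8 - 2 c$ ($P{\left(c \right)} = - 2 \left(-4 + c\right) = 8 - 2 c$)
$P{\left(n{\left(6,-2 \right)} \right)} - 300 = \left(8 - 2 \left(-4 + 6 - 2\right)\right) - 300 = \left(8 - 0\right) - 300 = \left(8 + 0\right) - 300 = 8 - 300 = -292$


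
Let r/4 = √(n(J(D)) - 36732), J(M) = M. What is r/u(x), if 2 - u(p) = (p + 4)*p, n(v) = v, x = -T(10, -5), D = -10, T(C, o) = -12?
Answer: -2*I*√36742/95 ≈ -4.0354*I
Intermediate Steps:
x = 12 (x = -1*(-12) = 12)
r = 4*I*√36742 (r = 4*√(-10 - 36732) = 4*√(-36742) = 4*(I*√36742) = 4*I*√36742 ≈ 766.73*I)
u(p) = 2 - p*(4 + p) (u(p) = 2 - (p + 4)*p = 2 - (4 + p)*p = 2 - p*(4 + p))
r/u(x) = (4*I*√36742)/(2 - 1*12² - 4*12) = (4*I*√36742)/(2 - 1*144 - 48) = (4*I*√36742)/(2 - 144 - 48) = (4*I*√36742)/(-190) = (4*I*√36742)*(-1/190) = -2*I*√36742/95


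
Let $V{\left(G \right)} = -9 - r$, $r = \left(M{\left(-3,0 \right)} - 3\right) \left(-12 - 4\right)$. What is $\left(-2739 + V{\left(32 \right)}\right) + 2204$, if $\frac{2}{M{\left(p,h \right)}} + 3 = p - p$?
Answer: $- \frac{1808}{3} \approx -602.67$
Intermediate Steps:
$M{\left(p,h \right)} = - \frac{2}{3}$ ($M{\left(p,h \right)} = \frac{2}{-3 + \left(p - p\right)} = \frac{2}{-3 + 0} = \frac{2}{-3} = 2 \left(- \frac{1}{3}\right) = - \frac{2}{3}$)
$r = \frac{176}{3}$ ($r = \left(- \frac{2}{3} - 3\right) \left(-12 - 4\right) = \left(- \frac{11}{3}\right) \left(-16\right) = \frac{176}{3} \approx 58.667$)
$V{\left(G \right)} = - \frac{203}{3}$ ($V{\left(G \right)} = -9 - \frac{176}{3} = - \frac{203}{3}$)
$\left(-2739 + V{\left(32 \right)}\right) + 2204 = \left(-2739 - \frac{203}{3}\right) + 2204 = - \frac{8420}{3} + 2204 = - \frac{1808}{3}$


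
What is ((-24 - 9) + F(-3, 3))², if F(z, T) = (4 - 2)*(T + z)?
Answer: 1089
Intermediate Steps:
F(z, T) = 2*T + 2*z (F(z, T) = 2*(T + z) = 2*T + 2*z)
((-24 - 9) + F(-3, 3))² = ((-24 - 9) + (2*3 + 2*(-3)))² = (-33 + (6 - 6))² = (-33 + 0)² = (-33)² = 1089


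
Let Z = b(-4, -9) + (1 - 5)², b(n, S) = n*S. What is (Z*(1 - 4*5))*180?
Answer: -177840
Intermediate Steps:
b(n, S) = S*n
Z = 52 (Z = -9*(-4) + (1 - 5)² = 36 + (-4)² = 36 + 16 = 52)
(Z*(1 - 4*5))*180 = (52*(1 - 4*5))*180 = (52*(1 - 20))*180 = (52*(-19))*180 = -988*180 = -177840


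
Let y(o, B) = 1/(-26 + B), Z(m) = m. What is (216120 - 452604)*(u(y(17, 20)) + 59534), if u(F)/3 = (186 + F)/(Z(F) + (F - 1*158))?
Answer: -1337410549422/95 ≈ -1.4078e+10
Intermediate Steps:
u(F) = 3*(186 + F)/(-158 + 2*F) (u(F) = 3*((186 + F)/(F + (F - 1*158))) = 3*((186 + F)/(F + (F - 158))) = 3*((186 + F)/(F + (-158 + F))) = 3*((186 + F)/(-158 + 2*F)) = 3*(186 + F)/(-158 + 2*F))
(216120 - 452604)*(u(y(17, 20)) + 59534) = (216120 - 452604)*(3*(186 + 1/(-26 + 20))/(2*(-79 + 1/(-26 + 20))) + 59534) = -236484*(3*(186 + 1/(-6))/(2*(-79 + 1/(-6))) + 59534) = -236484*(3*(186 - ⅙)/(2*(-79 - ⅙)) + 59534) = -236484*((3/2)*(1115/6)/(-475/6) + 59534) = -236484*((3/2)*(-6/475)*(1115/6) + 59534) = -236484*(-669/190 + 59534) = -236484*11310791/190 = -1337410549422/95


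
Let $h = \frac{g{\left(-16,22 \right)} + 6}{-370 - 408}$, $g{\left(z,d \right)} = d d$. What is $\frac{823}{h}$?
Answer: $- \frac{320147}{245} \approx -1306.7$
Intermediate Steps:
$g{\left(z,d \right)} = d^{2}$
$h = - \frac{245}{389}$ ($h = \frac{22^{2} + 6}{-370 - 408} = \frac{484 + 6}{-778} = 490 \left(- \frac{1}{778}\right) = - \frac{245}{389} \approx -0.62982$)
$\frac{823}{h} = \frac{823}{- \frac{245}{389}} = 823 \left(- \frac{389}{245}\right) = - \frac{320147}{245}$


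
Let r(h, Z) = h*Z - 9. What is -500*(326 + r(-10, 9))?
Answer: -113500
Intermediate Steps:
r(h, Z) = -9 + Z*h (r(h, Z) = Z*h - 9 = -9 + Z*h)
-500*(326 + r(-10, 9)) = -500*(326 + (-9 + 9*(-10))) = -500*(326 + (-9 - 90)) = -500*(326 - 99) = -500*227 = -113500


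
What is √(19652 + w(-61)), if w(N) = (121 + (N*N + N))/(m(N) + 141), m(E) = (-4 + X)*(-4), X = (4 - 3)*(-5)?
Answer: 7*√12578505/177 ≈ 140.26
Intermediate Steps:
X = -5 (X = 1*(-5) = -5)
m(E) = 36 (m(E) = (-4 - 5)*(-4) = -9*(-4) = 36)
w(N) = 121/177 + N/177 + N²/177 (w(N) = (121 + (N*N + N))/(36 + 141) = (121 + (N² + N))/177 = (121 + (N + N²))*(1/177) = (121 + N + N²)*(1/177) = 121/177 + N/177 + N²/177)
√(19652 + w(-61)) = √(19652 + (121/177 + (1/177)*(-61) + (1/177)*(-61)²)) = √(19652 + (121/177 - 61/177 + (1/177)*3721)) = √(19652 + (121/177 - 61/177 + 3721/177)) = √(19652 + 3781/177) = √(3482185/177) = 7*√12578505/177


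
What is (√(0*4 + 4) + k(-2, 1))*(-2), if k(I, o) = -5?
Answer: 6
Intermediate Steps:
(√(0*4 + 4) + k(-2, 1))*(-2) = (√(0*4 + 4) - 5)*(-2) = (√(0 + 4) - 5)*(-2) = (√4 - 5)*(-2) = (2 - 5)*(-2) = -3*(-2) = 6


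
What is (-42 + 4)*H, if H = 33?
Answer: -1254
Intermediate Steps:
(-42 + 4)*H = (-42 + 4)*33 = -38*33 = -1254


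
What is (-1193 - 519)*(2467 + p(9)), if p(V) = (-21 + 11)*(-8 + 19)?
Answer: -4035184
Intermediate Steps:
p(V) = -110 (p(V) = -10*11 = -110)
(-1193 - 519)*(2467 + p(9)) = (-1193 - 519)*(2467 - 110) = -1712*2357 = -4035184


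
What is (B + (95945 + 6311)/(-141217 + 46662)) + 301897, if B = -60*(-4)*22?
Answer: 29045018979/94555 ≈ 3.0718e+5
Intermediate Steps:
B = 5280 (B = 240*22 = 5280)
(B + (95945 + 6311)/(-141217 + 46662)) + 301897 = (5280 + (95945 + 6311)/(-141217 + 46662)) + 301897 = (5280 + 102256/(-94555)) + 301897 = (5280 + 102256*(-1/94555)) + 301897 = (5280 - 102256/94555) + 301897 = 499148144/94555 + 301897 = 29045018979/94555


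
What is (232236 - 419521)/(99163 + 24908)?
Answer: -187285/124071 ≈ -1.5095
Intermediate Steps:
(232236 - 419521)/(99163 + 24908) = -187285/124071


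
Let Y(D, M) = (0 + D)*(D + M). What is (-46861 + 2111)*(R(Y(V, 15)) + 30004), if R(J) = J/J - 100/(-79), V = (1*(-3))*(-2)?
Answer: -106079651250/79 ≈ -1.3428e+9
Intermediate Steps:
V = 6 (V = -3*(-2) = 6)
Y(D, M) = D*(D + M)
R(J) = 179/79 (R(J) = 1 - 100*(-1/79) = 1 + 100/79 = 179/79)
(-46861 + 2111)*(R(Y(V, 15)) + 30004) = (-46861 + 2111)*(179/79 + 30004) = -44750*2370495/79 = -106079651250/79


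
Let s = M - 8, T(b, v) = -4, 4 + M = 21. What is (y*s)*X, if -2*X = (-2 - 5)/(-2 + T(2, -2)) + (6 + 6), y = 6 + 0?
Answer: -711/2 ≈ -355.50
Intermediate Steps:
M = 17 (M = -4 + 21 = 17)
y = 6
s = 9 (s = 17 - 8 = 9)
X = -79/12 (X = -((-2 - 5)/(-2 - 4) + (6 + 6))/2 = -(-7/(-6) + 12)/2 = -(-7*(-⅙) + 12)/2 = -(7/6 + 12)/2 = -½*79/6 = -79/12 ≈ -6.5833)
(y*s)*X = (6*9)*(-79/12) = 54*(-79/12) = -711/2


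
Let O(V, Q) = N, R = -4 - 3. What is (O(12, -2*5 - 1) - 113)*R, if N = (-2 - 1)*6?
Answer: 917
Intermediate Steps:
R = -7
N = -18 (N = -3*6 = -18)
O(V, Q) = -18
(O(12, -2*5 - 1) - 113)*R = (-18 - 113)*(-7) = -131*(-7) = 917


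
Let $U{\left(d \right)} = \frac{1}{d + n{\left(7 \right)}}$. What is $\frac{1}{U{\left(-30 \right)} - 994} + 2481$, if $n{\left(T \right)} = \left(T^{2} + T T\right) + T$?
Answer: $\frac{184955994}{74549} \approx 2481.0$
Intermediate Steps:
$n{\left(T \right)} = T + 2 T^{2}$ ($n{\left(T \right)} = \left(T^{2} + T^{2}\right) + T = 2 T^{2} + T = T + 2 T^{2}$)
$U{\left(d \right)} = \frac{1}{105 + d}$ ($U{\left(d \right)} = \frac{1}{d + 7 \left(1 + 2 \cdot 7\right)} = \frac{1}{d + 7 \left(1 + 14\right)} = \frac{1}{d + 7 \cdot 15} = \frac{1}{d + 105} = \frac{1}{105 + d}$)
$\frac{1}{U{\left(-30 \right)} - 994} + 2481 = \frac{1}{\frac{1}{105 - 30} - 994} + 2481 = \frac{1}{\frac{1}{75} - 994} + 2481 = \frac{1}{- \frac{74549}{75}} + 2481 = - \frac{75}{74549} + 2481 = \frac{184955994}{74549}$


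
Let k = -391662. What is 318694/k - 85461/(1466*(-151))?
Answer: -18538094911/43350325146 ≈ -0.42763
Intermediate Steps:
318694/k - 85461/(1466*(-151)) = 318694/(-391662) - 85461/(1466*(-151)) = 318694*(-1/391662) - 85461/(-221366) = -159347/195831 - 85461*(-1/221366) = -159347/195831 + 85461/221366 = -18538094911/43350325146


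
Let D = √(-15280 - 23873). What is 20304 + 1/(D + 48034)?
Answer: 46847506737970/2307304309 - I*√39153/2307304309 ≈ 20304.0 - 8.5759e-8*I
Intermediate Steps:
D = I*√39153 (D = √(-39153) = I*√39153 ≈ 197.87*I)
20304 + 1/(D + 48034) = 20304 + 1/(I*√39153 + 48034) = 20304 + 1/(48034 + I*√39153)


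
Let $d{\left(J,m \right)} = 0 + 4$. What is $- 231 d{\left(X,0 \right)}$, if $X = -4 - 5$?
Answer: $-924$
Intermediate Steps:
$X = -9$
$d{\left(J,m \right)} = 4$
$- 231 d{\left(X,0 \right)} = \left(-231\right) 4 = -924$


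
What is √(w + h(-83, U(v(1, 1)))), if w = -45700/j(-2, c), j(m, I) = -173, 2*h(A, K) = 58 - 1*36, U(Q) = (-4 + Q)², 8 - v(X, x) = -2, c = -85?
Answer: √8235319/173 ≈ 16.588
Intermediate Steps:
v(X, x) = 10 (v(X, x) = 8 - 1*(-2) = 8 + 2 = 10)
h(A, K) = 11 (h(A, K) = (58 - 1*36)/2 = (58 - 36)/2 = (½)*22 = 11)
w = 45700/173 (w = -45700/(-173) = -45700*(-1/173) = 45700/173 ≈ 264.16)
√(w + h(-83, U(v(1, 1)))) = √(45700/173 + 11) = √(47603/173) = √8235319/173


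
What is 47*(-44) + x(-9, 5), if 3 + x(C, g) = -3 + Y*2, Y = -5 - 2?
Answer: -2088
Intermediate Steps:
Y = -7
x(C, g) = -20 (x(C, g) = -3 + (-3 - 7*2) = -3 + (-3 - 14) = -3 - 17 = -20)
47*(-44) + x(-9, 5) = 47*(-44) - 20 = -2068 - 20 = -2088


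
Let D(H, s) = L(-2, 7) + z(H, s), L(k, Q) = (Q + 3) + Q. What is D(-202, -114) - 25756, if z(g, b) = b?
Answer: -25853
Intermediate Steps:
L(k, Q) = 3 + 2*Q (L(k, Q) = (3 + Q) + Q = 3 + 2*Q)
D(H, s) = 17 + s (D(H, s) = (3 + 2*7) + s = (3 + 14) + s = 17 + s)
D(-202, -114) - 25756 = (17 - 114) - 25756 = -97 - 25756 = -25853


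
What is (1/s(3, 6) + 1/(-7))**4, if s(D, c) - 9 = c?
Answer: 4096/121550625 ≈ 3.3698e-5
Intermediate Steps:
s(D, c) = 9 + c
(1/s(3, 6) + 1/(-7))**4 = (1/(9 + 6) + 1/(-7))**4 = (1/15 + 1*(-1/7))**4 = (1*(1/15) - 1/7)**4 = (1/15 - 1/7)**4 = (-8/105)**4 = 4096/121550625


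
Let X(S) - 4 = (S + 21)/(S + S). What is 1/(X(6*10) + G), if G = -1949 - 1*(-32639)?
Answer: 40/1227787 ≈ 3.2579e-5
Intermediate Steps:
X(S) = 4 + (21 + S)/(2*S) (X(S) = 4 + (S + 21)/(S + S) = 4 + (21 + S)/((2*S)) = 4 + (21 + S)*(1/(2*S)) = 4 + (21 + S)/(2*S))
G = 30690 (G = -1949 + 32639 = 30690)
1/(X(6*10) + G) = 1/(3*(7 + 3*(6*10))/(2*((6*10))) + 30690) = 1/((3/2)*(7 + 3*60)/60 + 30690) = 1/((3/2)*(1/60)*(7 + 180) + 30690) = 1/((3/2)*(1/60)*187 + 30690) = 1/(187/40 + 30690) = 1/(1227787/40) = 40/1227787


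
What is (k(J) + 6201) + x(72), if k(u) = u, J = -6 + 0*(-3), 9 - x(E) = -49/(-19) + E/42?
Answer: 824561/133 ≈ 6199.7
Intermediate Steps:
x(E) = 122/19 - E/42 (x(E) = 9 - (-49/(-19) + E/42) = 9 - (-49*(-1/19) + E*(1/42)) = 9 - (49/19 + E/42) = 9 + (-49/19 - E/42) = 122/19 - E/42)
J = -6 (J = -6 + 0 = -6)
(k(J) + 6201) + x(72) = (-6 + 6201) + (122/19 - 1/42*72) = 6195 + (122/19 - 12/7) = 6195 + 626/133 = 824561/133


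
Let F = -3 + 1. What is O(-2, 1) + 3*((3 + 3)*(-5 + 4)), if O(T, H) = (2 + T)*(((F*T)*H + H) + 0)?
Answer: -18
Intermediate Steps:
F = -2
O(T, H) = (2 + T)*(H - 2*H*T) (O(T, H) = (2 + T)*(((-2*T)*H + H) + 0) = (2 + T)*((-2*H*T + H) + 0) = (2 + T)*((H - 2*H*T) + 0) = (2 + T)*(H - 2*H*T))
O(-2, 1) + 3*((3 + 3)*(-5 + 4)) = 1*(2 - 3*(-2) - 2*(-2)**2) + 3*((3 + 3)*(-5 + 4)) = 1*(2 + 6 - 2*4) + 3*(6*(-1)) = 1*(2 + 6 - 8) + 3*(-6) = 1*0 - 18 = 0 - 18 = -18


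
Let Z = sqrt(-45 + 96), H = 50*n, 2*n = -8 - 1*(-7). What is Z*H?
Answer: -25*sqrt(51) ≈ -178.54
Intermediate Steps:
n = -1/2 (n = (-8 - 1*(-7))/2 = (-8 + 7)/2 = (1/2)*(-1) = -1/2 ≈ -0.50000)
H = -25 (H = 50*(-1/2) = -25)
Z = sqrt(51) ≈ 7.1414
Z*H = sqrt(51)*(-25) = -25*sqrt(51)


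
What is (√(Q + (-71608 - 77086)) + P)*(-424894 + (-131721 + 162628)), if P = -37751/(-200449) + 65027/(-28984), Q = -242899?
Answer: 4704371097278193/5809813816 - 393987*I*√391593 ≈ 8.0973e+5 - 2.4655e+8*I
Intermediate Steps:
P = -11940422139/5809813816 (P = -37751*(-1/200449) + 65027*(-1/28984) = 37751/200449 - 65027/28984 = -11940422139/5809813816 ≈ -2.0552)
(√(Q + (-71608 - 77086)) + P)*(-424894 + (-131721 + 162628)) = (√(-242899 + (-71608 - 77086)) - 11940422139/5809813816)*(-424894 + (-131721 + 162628)) = (√(-242899 - 148694) - 11940422139/5809813816)*(-424894 + 30907) = (√(-391593) - 11940422139/5809813816)*(-393987) = (I*√391593 - 11940422139/5809813816)*(-393987) = (-11940422139/5809813816 + I*√391593)*(-393987) = 4704371097278193/5809813816 - 393987*I*√391593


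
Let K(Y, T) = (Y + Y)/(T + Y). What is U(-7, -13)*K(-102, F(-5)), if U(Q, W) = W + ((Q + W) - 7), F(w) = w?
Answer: -8160/107 ≈ -76.262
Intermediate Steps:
U(Q, W) = -7 + Q + 2*W (U(Q, W) = W + (-7 + Q + W) = -7 + Q + 2*W)
K(Y, T) = 2*Y/(T + Y) (K(Y, T) = (2*Y)/(T + Y) = 2*Y/(T + Y))
U(-7, -13)*K(-102, F(-5)) = (-7 - 7 + 2*(-13))*(2*(-102)/(-5 - 102)) = (-7 - 7 - 26)*(2*(-102)/(-107)) = -80*(-102)*(-1)/107 = -40*204/107 = -8160/107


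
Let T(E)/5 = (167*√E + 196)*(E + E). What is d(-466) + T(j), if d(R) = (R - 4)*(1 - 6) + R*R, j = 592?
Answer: 1379826 + 3954560*√37 ≈ 2.5434e+7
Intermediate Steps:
T(E) = 10*E*(196 + 167*√E) (T(E) = 5*((167*√E + 196)*(E + E)) = 5*((196 + 167*√E)*(2*E)) = 5*(2*E*(196 + 167*√E)) = 10*E*(196 + 167*√E))
d(R) = 20 + R² - 5*R (d(R) = (-4 + R)*(-5) + R² = (20 - 5*R) + R² = 20 + R² - 5*R)
d(-466) + T(j) = (20 + (-466)² - 5*(-466)) + (1670*592^(3/2) + 1960*592) = (20 + 217156 + 2330) + (1670*(2368*√37) + 1160320) = 219506 + (3954560*√37 + 1160320) = 219506 + (1160320 + 3954560*√37) = 1379826 + 3954560*√37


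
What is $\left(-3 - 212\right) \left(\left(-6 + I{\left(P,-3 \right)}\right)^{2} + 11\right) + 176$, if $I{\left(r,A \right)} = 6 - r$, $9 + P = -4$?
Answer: $-38524$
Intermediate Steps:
$P = -13$ ($P = -9 - 4 = -13$)
$\left(-3 - 212\right) \left(\left(-6 + I{\left(P,-3 \right)}\right)^{2} + 11\right) + 176 = \left(-3 - 212\right) \left(\left(-6 + \left(6 - -13\right)\right)^{2} + 11\right) + 176 = - 215 \left(\left(-6 + \left(6 + 13\right)\right)^{2} + 11\right) + 176 = - 215 \left(\left(-6 + 19\right)^{2} + 11\right) + 176 = - 215 \left(13^{2} + 11\right) + 176 = - 215 \left(169 + 11\right) + 176 = \left(-215\right) 180 + 176 = -38700 + 176 = -38524$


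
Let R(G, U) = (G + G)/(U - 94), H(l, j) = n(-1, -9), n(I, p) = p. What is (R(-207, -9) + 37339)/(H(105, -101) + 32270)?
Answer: 3846331/3322883 ≈ 1.1575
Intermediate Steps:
H(l, j) = -9
R(G, U) = 2*G/(-94 + U) (R(G, U) = (2*G)/(-94 + U) = 2*G/(-94 + U))
(R(-207, -9) + 37339)/(H(105, -101) + 32270) = (2*(-207)/(-94 - 9) + 37339)/(-9 + 32270) = (2*(-207)/(-103) + 37339)/32261 = (2*(-207)*(-1/103) + 37339)*(1/32261) = (414/103 + 37339)*(1/32261) = (3846331/103)*(1/32261) = 3846331/3322883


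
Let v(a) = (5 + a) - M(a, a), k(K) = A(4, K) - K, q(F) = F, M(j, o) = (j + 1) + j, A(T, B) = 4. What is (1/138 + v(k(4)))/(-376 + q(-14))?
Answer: -553/53820 ≈ -0.010275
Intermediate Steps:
M(j, o) = 1 + 2*j (M(j, o) = (1 + j) + j = 1 + 2*j)
k(K) = 4 - K
v(a) = 4 - a (v(a) = (5 + a) - (1 + 2*a) = (5 + a) + (-1 - 2*a) = 4 - a)
(1/138 + v(k(4)))/(-376 + q(-14)) = (1/138 + (4 - (4 - 1*4)))/(-376 - 14) = (1/138 + (4 - (4 - 4)))/(-390) = (1/138 + (4 - 1*0))*(-1/390) = (1/138 + (4 + 0))*(-1/390) = (1/138 + 4)*(-1/390) = (553/138)*(-1/390) = -553/53820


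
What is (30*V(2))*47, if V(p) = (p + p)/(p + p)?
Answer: 1410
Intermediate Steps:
V(p) = 1 (V(p) = (2*p)/((2*p)) = (2*p)*(1/(2*p)) = 1)
(30*V(2))*47 = (30*1)*47 = 30*47 = 1410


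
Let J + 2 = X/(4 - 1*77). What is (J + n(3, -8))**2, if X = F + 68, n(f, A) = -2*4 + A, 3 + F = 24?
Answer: 1968409/5329 ≈ 369.38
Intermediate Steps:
F = 21 (F = -3 + 24 = 21)
n(f, A) = -8 + A
X = 89 (X = 21 + 68 = 89)
J = -235/73 (J = -2 + 89/(4 - 1*77) = -2 + 89/(4 - 77) = -2 + 89/(-73) = -2 + 89*(-1/73) = -2 - 89/73 = -235/73 ≈ -3.2192)
(J + n(3, -8))**2 = (-235/73 + (-8 - 8))**2 = (-235/73 - 16)**2 = (-1403/73)**2 = 1968409/5329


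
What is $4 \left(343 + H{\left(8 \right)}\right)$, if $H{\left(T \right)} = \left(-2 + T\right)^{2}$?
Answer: $1516$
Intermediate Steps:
$4 \left(343 + H{\left(8 \right)}\right) = 4 \left(343 + \left(-2 + 8\right)^{2}\right) = 4 \left(343 + 6^{2}\right) = 4 \left(343 + 36\right) = 4 \cdot 379 = 1516$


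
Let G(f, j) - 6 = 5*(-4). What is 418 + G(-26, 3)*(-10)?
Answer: 558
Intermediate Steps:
G(f, j) = -14 (G(f, j) = 6 + 5*(-4) = 6 - 20 = -14)
418 + G(-26, 3)*(-10) = 418 - 14*(-10) = 418 + 140 = 558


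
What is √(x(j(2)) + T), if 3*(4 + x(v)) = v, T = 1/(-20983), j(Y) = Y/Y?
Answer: 4*I*√908102274/62949 ≈ 1.9149*I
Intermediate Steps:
j(Y) = 1
T = -1/20983 ≈ -4.7658e-5
x(v) = -4 + v/3
√(x(j(2)) + T) = √((-4 + (⅓)*1) - 1/20983) = √((-4 + ⅓) - 1/20983) = √(-11/3 - 1/20983) = √(-230816/62949) = 4*I*√908102274/62949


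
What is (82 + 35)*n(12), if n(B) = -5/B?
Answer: -195/4 ≈ -48.750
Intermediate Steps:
(82 + 35)*n(12) = (82 + 35)*(-5/12) = 117*(-5*1/12) = 117*(-5/12) = -195/4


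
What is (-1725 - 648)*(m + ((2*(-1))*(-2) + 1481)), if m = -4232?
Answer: 6518631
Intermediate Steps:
(-1725 - 648)*(m + ((2*(-1))*(-2) + 1481)) = (-1725 - 648)*(-4232 + ((2*(-1))*(-2) + 1481)) = -2373*(-4232 + (-2*(-2) + 1481)) = -2373*(-4232 + (4 + 1481)) = -2373*(-4232 + 1485) = -2373*(-2747) = 6518631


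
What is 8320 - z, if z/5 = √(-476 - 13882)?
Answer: 8320 - 5*I*√14358 ≈ 8320.0 - 599.12*I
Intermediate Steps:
z = 5*I*√14358 (z = 5*√(-476 - 13882) = 5*√(-14358) = 5*(I*√14358) = 5*I*√14358 ≈ 599.12*I)
8320 - z = 8320 - 5*I*√14358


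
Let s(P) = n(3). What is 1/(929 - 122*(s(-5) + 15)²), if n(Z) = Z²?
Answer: -1/69343 ≈ -1.4421e-5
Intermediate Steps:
s(P) = 9 (s(P) = 3² = 9)
1/(929 - 122*(s(-5) + 15)²) = 1/(929 - 122*(9 + 15)²) = 1/(929 - 122*24²) = 1/(929 - 122*576) = 1/(929 - 70272) = 1/(-69343) = -1/69343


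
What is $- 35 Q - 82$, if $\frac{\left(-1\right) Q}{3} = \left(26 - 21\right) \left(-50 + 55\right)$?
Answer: $2543$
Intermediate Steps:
$Q = -75$ ($Q = - 3 \left(26 - 21\right) \left(-50 + 55\right) = - 3 \cdot 5 \cdot 5 = \left(-3\right) 25 = -75$)
$- 35 Q - 82 = \left(-35\right) \left(-75\right) - 82 = 2625 - 82 = 2543$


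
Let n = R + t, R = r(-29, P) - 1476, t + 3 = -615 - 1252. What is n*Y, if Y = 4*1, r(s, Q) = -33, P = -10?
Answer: -13516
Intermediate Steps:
t = -1870 (t = -3 + (-615 - 1252) = -3 - 1867 = -1870)
Y = 4
R = -1509 (R = -33 - 1476 = -1509)
n = -3379 (n = -1509 - 1870 = -3379)
n*Y = -3379*4 = -13516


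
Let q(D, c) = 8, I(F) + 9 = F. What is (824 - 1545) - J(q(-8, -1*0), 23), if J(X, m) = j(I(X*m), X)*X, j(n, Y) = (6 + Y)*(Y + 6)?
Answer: -2289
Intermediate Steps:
I(F) = -9 + F
j(n, Y) = (6 + Y)² (j(n, Y) = (6 + Y)*(6 + Y) = (6 + Y)²)
J(X, m) = X*(6 + X)² (J(X, m) = (6 + X)²*X = X*(6 + X)²)
(824 - 1545) - J(q(-8, -1*0), 23) = (824 - 1545) - 8*(6 + 8)² = -721 - 8*14² = -721 - 8*196 = -721 - 1*1568 = -721 - 1568 = -2289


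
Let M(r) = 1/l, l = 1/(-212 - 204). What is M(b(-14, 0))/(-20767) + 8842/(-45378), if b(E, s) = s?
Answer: -82372283/471182463 ≈ -0.17482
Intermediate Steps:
l = -1/416 (l = 1/(-416) = -1/416 ≈ -0.0024038)
M(r) = -416 (M(r) = 1/(-1/416) = -416)
M(b(-14, 0))/(-20767) + 8842/(-45378) = -416/(-20767) + 8842/(-45378) = -416*(-1/20767) + 8842*(-1/45378) = 416/20767 - 4421/22689 = -82372283/471182463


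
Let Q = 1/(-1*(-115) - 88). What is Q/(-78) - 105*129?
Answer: -28525771/2106 ≈ -13545.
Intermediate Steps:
Q = 1/27 (Q = 1/(115 - 88) = 1/27 ≈ 0.037037)
Q/(-78) - 105*129 = (1/27)/(-78) - 105*129 = (1/27)*(-1/78) - 13545 = -1/2106 - 13545 = -28525771/2106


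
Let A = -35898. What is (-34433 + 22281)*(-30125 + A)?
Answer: 802311496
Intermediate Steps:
(-34433 + 22281)*(-30125 + A) = (-34433 + 22281)*(-30125 - 35898) = -12152*(-66023) = 802311496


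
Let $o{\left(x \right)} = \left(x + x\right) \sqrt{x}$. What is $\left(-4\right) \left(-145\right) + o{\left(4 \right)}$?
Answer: $596$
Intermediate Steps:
$o{\left(x \right)} = 2 x^{\frac{3}{2}}$ ($o{\left(x \right)} = 2 x \sqrt{x} = 2 x^{\frac{3}{2}}$)
$\left(-4\right) \left(-145\right) + o{\left(4 \right)} = \left(-4\right) \left(-145\right) + 2 \cdot 4^{\frac{3}{2}} = 580 + 2 \cdot 8 = 580 + 16 = 596$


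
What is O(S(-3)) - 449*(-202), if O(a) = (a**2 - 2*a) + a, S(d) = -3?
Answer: 90710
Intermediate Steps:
O(a) = a**2 - a
O(S(-3)) - 449*(-202) = -3*(-1 - 3) - 449*(-202) = -3*(-4) + 90698 = 12 + 90698 = 90710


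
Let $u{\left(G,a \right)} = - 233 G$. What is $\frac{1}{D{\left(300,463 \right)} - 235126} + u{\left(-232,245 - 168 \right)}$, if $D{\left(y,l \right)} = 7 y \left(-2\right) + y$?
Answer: $\frac{12920789455}{239026} \approx 54056.0$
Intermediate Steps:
$D{\left(y,l \right)} = - 13 y$ ($D{\left(y,l \right)} = 7 \left(- 2 y\right) + y = - 14 y + y = - 13 y$)
$\frac{1}{D{\left(300,463 \right)} - 235126} + u{\left(-232,245 - 168 \right)} = \frac{1}{\left(-13\right) 300 - 235126} - -54056 = \frac{1}{-3900 - 235126} + 54056 = \frac{1}{-239026} + 54056 = - \frac{1}{239026} + 54056 = \frac{12920789455}{239026}$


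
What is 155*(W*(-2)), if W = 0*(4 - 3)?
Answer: 0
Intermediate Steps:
W = 0 (W = 0*1 = 0)
155*(W*(-2)) = 155*(0*(-2)) = 155*0 = 0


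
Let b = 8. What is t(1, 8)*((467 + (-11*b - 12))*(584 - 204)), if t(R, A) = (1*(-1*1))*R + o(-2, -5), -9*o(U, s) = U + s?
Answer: -278920/9 ≈ -30991.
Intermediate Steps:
o(U, s) = -U/9 - s/9 (o(U, s) = -(U + s)/9 = -U/9 - s/9)
t(R, A) = 7/9 - R (t(R, A) = (1*(-1*1))*R + (-⅑*(-2) - ⅑*(-5)) = (1*(-1))*R + (2/9 + 5/9) = -R + 7/9 = 7/9 - R)
t(1, 8)*((467 + (-11*b - 12))*(584 - 204)) = (7/9 - 1*1)*((467 + (-11*8 - 12))*(584 - 204)) = (7/9 - 1)*((467 + (-88 - 12))*380) = -2*(467 - 100)*380/9 = -734*380/9 = -2/9*139460 = -278920/9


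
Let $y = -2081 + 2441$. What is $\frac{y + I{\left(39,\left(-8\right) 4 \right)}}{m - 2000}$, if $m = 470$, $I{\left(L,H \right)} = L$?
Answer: $- \frac{133}{510} \approx -0.26078$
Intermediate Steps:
$y = 360$
$\frac{y + I{\left(39,\left(-8\right) 4 \right)}}{m - 2000} = \frac{360 + 39}{470 - 2000} = \frac{399}{-1530} = 399 \left(- \frac{1}{1530}\right) = - \frac{133}{510}$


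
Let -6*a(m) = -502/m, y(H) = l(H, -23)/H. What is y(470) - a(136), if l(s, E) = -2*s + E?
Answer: -255437/95880 ≈ -2.6641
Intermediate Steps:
l(s, E) = E - 2*s
y(H) = (-23 - 2*H)/H
a(m) = 251/(3*m) (a(m) = -(-251)/(3*m) = 251/(3*m))
y(470) - a(136) = (-2 - 23/470) - 251/(3*136) = (-2 - 23*1/470) - 251/(3*136) = (-2 - 23/470) - 1*251/408 = -963/470 - 251/408 = -255437/95880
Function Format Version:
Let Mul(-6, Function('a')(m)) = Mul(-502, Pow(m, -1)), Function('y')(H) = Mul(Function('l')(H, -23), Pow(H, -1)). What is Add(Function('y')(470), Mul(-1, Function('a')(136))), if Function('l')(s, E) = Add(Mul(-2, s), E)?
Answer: Rational(-255437, 95880) ≈ -2.6641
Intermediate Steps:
Function('l')(s, E) = Add(E, Mul(-2, s))
Function('y')(H) = Mul(Pow(H, -1), Add(-23, Mul(-2, H))) (Function('y')(H) = Mul(Add(-23, Mul(-2, H)), Pow(H, -1)) = Mul(Pow(H, -1), Add(-23, Mul(-2, H))))
Function('a')(m) = Mul(Rational(251, 3), Pow(m, -1)) (Function('a')(m) = Mul(Rational(-1, 6), Mul(-502, Pow(m, -1))) = Mul(Rational(251, 3), Pow(m, -1)))
Add(Function('y')(470), Mul(-1, Function('a')(136))) = Add(Add(-2, Mul(-23, Pow(470, -1))), Mul(-1, Mul(Rational(251, 3), Pow(136, -1)))) = Add(Add(-2, Mul(-23, Rational(1, 470))), Mul(-1, Mul(Rational(251, 3), Rational(1, 136)))) = Add(Add(-2, Rational(-23, 470)), Mul(-1, Rational(251, 408))) = Add(Rational(-963, 470), Rational(-251, 408)) = Rational(-255437, 95880)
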